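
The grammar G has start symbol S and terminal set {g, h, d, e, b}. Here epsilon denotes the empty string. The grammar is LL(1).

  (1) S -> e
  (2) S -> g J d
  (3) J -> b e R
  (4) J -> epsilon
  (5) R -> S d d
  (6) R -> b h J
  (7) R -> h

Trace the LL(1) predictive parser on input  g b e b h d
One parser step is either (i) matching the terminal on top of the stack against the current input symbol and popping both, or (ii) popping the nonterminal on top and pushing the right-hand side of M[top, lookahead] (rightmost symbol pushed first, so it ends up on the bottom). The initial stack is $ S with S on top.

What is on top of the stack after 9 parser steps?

d

step 1: stack=$ S  input=g b e b h d $  — expand S -> g J d
step 2: stack=$ d J g  input=g b e b h d $  — match g
step 3: stack=$ d J  input=b e b h d $  — expand J -> b e R
step 4: stack=$ d R e b  input=b e b h d $  — match b
step 5: stack=$ d R e  input=e b h d $  — match e
step 6: stack=$ d R  input=b h d $  — expand R -> b h J
step 7: stack=$ d J h b  input=b h d $  — match b
step 8: stack=$ d J h  input=h d $  — match h
step 9: stack=$ d J  input=d $  — expand J -> epsilon
Stack after step 9: $ d (top = d).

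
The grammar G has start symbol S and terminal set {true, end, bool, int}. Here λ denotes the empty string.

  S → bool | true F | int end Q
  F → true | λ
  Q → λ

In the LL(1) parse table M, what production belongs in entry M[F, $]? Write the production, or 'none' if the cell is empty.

F → λ

FIRST(S) = {bool, int, true}
FIRST(F) = {λ, true}
FIRST(Q) = {λ}
FOLLOW(S) includes $ since S is the start symbol.
FOLLOW(S): S appears on no right-hand side. Thus FOLLOW(S) = {$}.
FOLLOW(F): in S→true F, the suffix after F is empty, so FOLLOW(F) ⊇ FOLLOW(S) = {$}. Thus FOLLOW(F) = {$}.
For F → true: FIRST(true) = {true}, so it goes in M[F, t] for t ∈ {true}.
For F → λ: FIRST(λ) = {λ}, so it goes in M[F, t] for t ∈ {}; since λ ∈ FIRST, also for every t ∈ FOLLOW(F) = {$}.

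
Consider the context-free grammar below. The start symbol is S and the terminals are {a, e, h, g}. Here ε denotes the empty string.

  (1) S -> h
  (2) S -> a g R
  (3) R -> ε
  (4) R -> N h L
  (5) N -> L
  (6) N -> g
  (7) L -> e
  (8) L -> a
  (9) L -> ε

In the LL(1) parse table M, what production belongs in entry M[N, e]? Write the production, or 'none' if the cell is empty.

FIRST(S): from S->h we get {h}; from S->a g R we get {a}. So FIRST(S) = {a, h}.
FIRST(L): from L->e we get {e}; from L->a we get {a}; from L->ε we get {ε}. So FIRST(L) = {ε, a, e}.
FIRST(N): from N->L we get {ε, a, e}; from N->g we get {g}. So FIRST(N) = {ε, a, e, g}.
FIRST(R): from R->ε we get {ε}; from R->N h L we get {a, e, g, h}. So FIRST(R) = {ε, a, e, g, h}.
FOLLOW(S) includes $ since S is the start symbol.
FOLLOW(N): in R->N h L, N is followed by h L with FIRST {h}. Thus FOLLOW(N) = {h}.
For N -> L: FIRST(L) = {ε, a, e}, so it goes in M[N, t] for t ∈ {a, e}; since ε ∈ FIRST, also for every t ∈ FOLLOW(N) = {h}.
For N -> g: FIRST(g) = {g}, so it goes in M[N, t] for t ∈ {g}.

N -> L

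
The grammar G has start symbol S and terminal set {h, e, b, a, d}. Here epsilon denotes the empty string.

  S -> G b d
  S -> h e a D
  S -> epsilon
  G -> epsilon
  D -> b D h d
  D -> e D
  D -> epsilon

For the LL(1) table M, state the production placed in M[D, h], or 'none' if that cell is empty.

D -> epsilon

FIRST(G) = {epsilon}
FIRST(D) = {epsilon, b, e}
FIRST(S) = {epsilon, b, h}  (via G b d)
FOLLOW(S) includes $ since S is the start symbol.
FOLLOW(S): S appears on no right-hand side. Thus FOLLOW(S) = {$}.
FOLLOW(D): in S->h e a D, the suffix after D is empty, so FOLLOW(D) ⊇ FOLLOW(S) = {$}; in D->b D h d, D is followed by h d with FIRST {h}; in D->e D, the suffix after D is empty (adds nothing new). Thus FOLLOW(D) = {$, h}.
For D -> b D h d: FIRST(b D h d) = {b}, so it goes in M[D, t] for t ∈ {b}.
For D -> e D: FIRST(e D) = {e}, so it goes in M[D, t] for t ∈ {e}.
For D -> epsilon: FIRST(epsilon) = {epsilon}, so it goes in M[D, t] for t ∈ {}; since epsilon ∈ FIRST, also for every t ∈ FOLLOW(D) = {$, h}.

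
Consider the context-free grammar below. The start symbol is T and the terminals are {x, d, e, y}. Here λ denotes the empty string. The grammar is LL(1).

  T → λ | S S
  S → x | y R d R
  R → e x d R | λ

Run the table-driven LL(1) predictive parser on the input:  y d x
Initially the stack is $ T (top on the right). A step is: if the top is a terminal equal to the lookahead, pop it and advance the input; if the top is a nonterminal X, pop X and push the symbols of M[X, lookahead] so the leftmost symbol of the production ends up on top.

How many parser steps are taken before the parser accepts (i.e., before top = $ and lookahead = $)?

     Stack        Input    Action
  1  $ T          y d x $  expand T → S S
  2  $ S S        y d x $  expand S → y R d R
  3  $ S R d R y  y d x $  match y
  4  $ S R d R    d x $    expand R → λ
  5  $ S R d      d x $    match d
  6  $ S R        x $      expand R → λ
  7  $ S          x $      expand S → x
  8  $ x          x $      match x
Accept reached after 8 steps.

8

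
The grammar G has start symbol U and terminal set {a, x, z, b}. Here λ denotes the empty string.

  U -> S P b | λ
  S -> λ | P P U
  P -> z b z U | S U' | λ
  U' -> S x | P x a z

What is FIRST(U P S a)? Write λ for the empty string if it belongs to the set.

{a, b, x, z}

FIRST(U) = {λ, b, x, z}  (via S P b)
FIRST(S) = {λ, b, x, z}  (via P P U)
FIRST(P) = {λ, b, x, z}  (via S U')
FIRST(U') = {b, x, z}  (via S x, P x a z)
FIRST(U P S a): take FIRST of each symbol in turn, carrying on past any symbol whose FIRST contains λ; result {a, b, x, z}.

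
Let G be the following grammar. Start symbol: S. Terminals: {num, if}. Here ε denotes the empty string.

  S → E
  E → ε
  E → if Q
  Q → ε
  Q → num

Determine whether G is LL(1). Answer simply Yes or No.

Yes

FIRST(S) = {ε, if}
FIRST(E) = {ε, if}
FIRST(Q) = {ε, num}
FOLLOW(S) = {$}
FOLLOW(E) = {$}
FOLLOW(Q) = {$}
Each cell of M receives at most one production.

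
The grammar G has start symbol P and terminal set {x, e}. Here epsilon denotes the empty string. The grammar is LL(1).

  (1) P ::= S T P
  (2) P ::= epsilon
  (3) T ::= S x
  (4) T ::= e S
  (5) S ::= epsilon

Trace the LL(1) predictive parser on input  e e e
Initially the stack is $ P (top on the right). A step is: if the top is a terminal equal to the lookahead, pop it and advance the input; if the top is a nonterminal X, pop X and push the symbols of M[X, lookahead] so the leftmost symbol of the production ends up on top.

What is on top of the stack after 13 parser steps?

step 1: stack=$ P  input=e e e $  — expand P ::= S T P
step 2: stack=$ P T S  input=e e e $  — expand S ::= epsilon
step 3: stack=$ P T  input=e e e $  — expand T ::= e S
step 4: stack=$ P S e  input=e e e $  — match e
step 5: stack=$ P S  input=e e $  — expand S ::= epsilon
step 6: stack=$ P  input=e e $  — expand P ::= S T P
step 7: stack=$ P T S  input=e e $  — expand S ::= epsilon
step 8: stack=$ P T  input=e e $  — expand T ::= e S
step 9: stack=$ P S e  input=e e $  — match e
step 10: stack=$ P S  input=e $  — expand S ::= epsilon
step 11: stack=$ P  input=e $  — expand P ::= S T P
step 12: stack=$ P T S  input=e $  — expand S ::= epsilon
step 13: stack=$ P T  input=e $  — expand T ::= e S
Stack after step 13: $ P S e (top = e).

e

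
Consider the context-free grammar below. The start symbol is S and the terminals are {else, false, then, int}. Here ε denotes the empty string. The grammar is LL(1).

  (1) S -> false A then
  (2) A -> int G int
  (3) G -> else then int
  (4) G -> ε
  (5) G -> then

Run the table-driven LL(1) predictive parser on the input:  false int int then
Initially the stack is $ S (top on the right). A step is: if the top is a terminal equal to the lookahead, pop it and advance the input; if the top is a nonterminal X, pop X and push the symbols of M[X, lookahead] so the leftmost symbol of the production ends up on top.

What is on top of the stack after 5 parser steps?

step 1: stack=$ S  input=false int int then $  — expand S -> false A then
step 2: stack=$ then A false  input=false int int then $  — match false
step 3: stack=$ then A  input=int int then $  — expand A -> int G int
step 4: stack=$ then int G int  input=int int then $  — match int
step 5: stack=$ then int G  input=int then $  — expand G -> ε
Stack after step 5: $ then int (top = int).

int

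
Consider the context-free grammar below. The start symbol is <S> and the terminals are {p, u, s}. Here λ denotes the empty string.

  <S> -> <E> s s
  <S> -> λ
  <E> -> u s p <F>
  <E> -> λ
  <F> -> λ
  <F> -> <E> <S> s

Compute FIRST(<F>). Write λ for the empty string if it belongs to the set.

{λ, s, u}

FIRST(<E>): from <E>->u s p <F> we get {u}; from <E>->λ we get {λ}. So FIRST(<E>) = {λ, u}.
FIRST(<S>): from <S>-><E> s s we get {s, u}; from <S>->λ we get {λ}. So FIRST(<S>) = {λ, s, u}.
FIRST(<F>): from <F>->λ we get {λ}; from <F>-><E> <S> s we get {s, u}. So FIRST(<F>) = {λ, s, u}.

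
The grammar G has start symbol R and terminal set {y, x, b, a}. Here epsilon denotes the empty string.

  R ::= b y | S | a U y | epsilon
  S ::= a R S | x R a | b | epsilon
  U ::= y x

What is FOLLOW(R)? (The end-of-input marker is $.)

{$, a, b, x}

FIRST(S): from S::=a R S we get {a}; from S::=x R a we get {x}; from S::=b we get {b}; from S::=epsilon we get {epsilon}. So FIRST(S) = {epsilon, a, b, x}.
FIRST(U): from U::=y x we get {y}. So FIRST(U) = {y}.
FIRST(R): from R::=b y we get {b}; from R::=S we get {epsilon, a, b, x}; from R::=a U y we get {a}; from R::=epsilon we get {epsilon}. So FIRST(R) = {epsilon, a, b, x}.
FOLLOW(R) includes $ since R is the start symbol.
FOLLOW(U): in R::=a U y, U is followed by y with FIRST {y}. Thus FOLLOW(U) = {y}.
FOLLOW(R): in S::=a R S, R is followed by S with FIRST {epsilon, a, b, x}; in S::=a R S, the suffix after R is nullable, so FOLLOW(R) ⊇ FOLLOW(S) = {$, a, b, x}; in S::=x R a, R is followed by a with FIRST {a}. Thus FOLLOW(R) = {$, a, b, x}.
FOLLOW(S): in R::=S, the suffix after S is empty, so FOLLOW(S) ⊇ FOLLOW(R) = {$, a, b, x}; in S::=a R S, the suffix after S is empty (adds nothing new). Thus FOLLOW(S) = {$, a, b, x}.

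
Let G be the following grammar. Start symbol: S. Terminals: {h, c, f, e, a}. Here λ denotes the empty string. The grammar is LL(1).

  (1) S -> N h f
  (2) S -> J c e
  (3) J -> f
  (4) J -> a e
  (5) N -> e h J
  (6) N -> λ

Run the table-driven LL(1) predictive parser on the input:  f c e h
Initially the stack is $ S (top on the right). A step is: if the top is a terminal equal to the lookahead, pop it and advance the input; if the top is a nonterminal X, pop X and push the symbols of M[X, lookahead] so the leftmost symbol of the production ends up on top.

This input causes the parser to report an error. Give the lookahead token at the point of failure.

     Stack    Input      Action
  1  $ S      f c e h $  expand S -> J c e
  2  $ e c J  f c e h $  expand J -> f
  3  $ e c f  f c e h $  match f
  4  $ e c    c e h $    match c
  5  $ e      e h $      match e
  6  $        h $        error: stack empty but input remains

h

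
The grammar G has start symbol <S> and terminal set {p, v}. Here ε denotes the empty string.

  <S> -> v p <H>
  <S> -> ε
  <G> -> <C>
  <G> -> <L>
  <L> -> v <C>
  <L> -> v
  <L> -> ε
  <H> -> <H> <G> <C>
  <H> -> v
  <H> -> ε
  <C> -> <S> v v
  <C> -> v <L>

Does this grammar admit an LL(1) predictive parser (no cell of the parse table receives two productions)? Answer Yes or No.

No

FIRST(<S>) = {ε, v}
FIRST(<G>) = {ε, v}
FIRST(<L>) = {ε, v}
FIRST(<H>) = {ε, v}
FIRST(<C>) = {v}
FOLLOW(<S>) = {$, v}
FOLLOW(<G>) = {v}
FOLLOW(<L>) = {$, v}
FOLLOW(<H>) = {$, v}
FOLLOW(<C>) = {$, v}
Cell M[<C>, v] receives both <C> -> <S> v v and <C> -> v <L> — the grammar is not LL(1).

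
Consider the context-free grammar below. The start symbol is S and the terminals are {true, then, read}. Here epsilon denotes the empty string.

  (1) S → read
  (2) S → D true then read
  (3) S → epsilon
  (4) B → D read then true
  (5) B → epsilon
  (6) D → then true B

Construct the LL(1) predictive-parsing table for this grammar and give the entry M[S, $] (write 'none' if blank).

FIRST(D): from D→then true B we get {then}. So FIRST(D) = {then}.
FIRST(S): from S→read we get {read}; from S→D true then read we get {then}; from S→epsilon we get {epsilon}. So FIRST(S) = {epsilon, read, then}.
FIRST(B): from B→D read then true we get {then}; from B→epsilon we get {epsilon}. So FIRST(B) = {epsilon, then}.
FOLLOW(S) includes $ since S is the start symbol.
FOLLOW(S): S appears on no right-hand side. Thus FOLLOW(S) = {$}.
For S → read: FIRST(read) = {read}, so it goes in M[S, t] for t ∈ {read}.
For S → D true then read: FIRST(D true then read) = {then}, so it goes in M[S, t] for t ∈ {then}.
For S → epsilon: FIRST(epsilon) = {epsilon}, so it goes in M[S, t] for t ∈ {}; since epsilon ∈ FIRST, also for every t ∈ FOLLOW(S) = {$}.

S → epsilon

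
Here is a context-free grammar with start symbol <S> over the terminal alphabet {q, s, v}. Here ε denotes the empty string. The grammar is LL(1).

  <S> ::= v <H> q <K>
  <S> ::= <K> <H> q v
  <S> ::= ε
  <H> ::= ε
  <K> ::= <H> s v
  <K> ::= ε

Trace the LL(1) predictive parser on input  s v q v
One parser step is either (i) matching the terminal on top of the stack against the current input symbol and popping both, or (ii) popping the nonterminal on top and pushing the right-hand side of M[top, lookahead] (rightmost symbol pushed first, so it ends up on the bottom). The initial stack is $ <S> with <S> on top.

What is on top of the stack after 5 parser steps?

     Stack              Input      Action
  1  $ <S>              s v q v $  expand <S> ::= <K> <H> q v
  2  $ v q <H> <K>      s v q v $  expand <K> ::= <H> s v
  3  $ v q <H> v s <H>  s v q v $  expand <H> ::= ε
  4  $ v q <H> v s      s v q v $  match s
  5  $ v q <H> v        v q v $    match v
Stack after step 5: $ v q <H> (top = <H>).

<H>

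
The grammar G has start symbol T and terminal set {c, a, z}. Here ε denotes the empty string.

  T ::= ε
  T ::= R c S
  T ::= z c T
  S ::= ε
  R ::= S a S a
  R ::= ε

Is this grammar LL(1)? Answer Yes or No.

Yes

FIRST(T) = {ε, a, c, z}
FIRST(S) = {ε}
FIRST(R) = {ε, a}
FOLLOW(T) = {$}
FOLLOW(S) = {$, a}
FOLLOW(R) = {c}
Each cell of M receives at most one production.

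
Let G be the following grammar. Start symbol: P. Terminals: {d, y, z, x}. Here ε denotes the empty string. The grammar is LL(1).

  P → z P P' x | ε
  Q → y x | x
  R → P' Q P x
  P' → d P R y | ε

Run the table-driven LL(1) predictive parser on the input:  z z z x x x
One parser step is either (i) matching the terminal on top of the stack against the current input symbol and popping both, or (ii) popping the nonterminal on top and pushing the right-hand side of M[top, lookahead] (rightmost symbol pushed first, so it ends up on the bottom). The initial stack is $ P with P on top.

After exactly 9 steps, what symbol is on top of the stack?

P'

     Stack                 Input          Action
  1  $ P                   z z z x x x $  expand P → z P P' x
  2  $ x P' P z            z z z x x x $  match z
  3  $ x P' P              z z x x x $    expand P → z P P' x
  4  $ x P' x P' P z       z z x x x $    match z
  5  $ x P' x P' P         z x x x $      expand P → z P P' x
  6  $ x P' x P' x P' P z  z x x x $      match z
  7  $ x P' x P' x P' P    x x x $        expand P → ε
  8  $ x P' x P' x P'      x x x $        expand P' → ε
  9  $ x P' x P' x         x x x $        match x
Stack after step 9: $ x P' x P' (top = P').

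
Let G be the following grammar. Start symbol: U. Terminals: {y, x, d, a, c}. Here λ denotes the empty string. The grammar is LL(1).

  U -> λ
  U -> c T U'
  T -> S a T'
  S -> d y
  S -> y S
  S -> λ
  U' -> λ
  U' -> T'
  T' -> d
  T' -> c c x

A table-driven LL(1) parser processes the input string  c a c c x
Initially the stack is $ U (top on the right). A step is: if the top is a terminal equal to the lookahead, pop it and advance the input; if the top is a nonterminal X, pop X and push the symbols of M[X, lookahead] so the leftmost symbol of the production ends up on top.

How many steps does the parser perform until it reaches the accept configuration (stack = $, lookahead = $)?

10

step 1: stack=$ U  input=c a c c x $  — expand U -> c T U'
step 2: stack=$ U' T c  input=c a c c x $  — match c
step 3: stack=$ U' T  input=a c c x $  — expand T -> S a T'
step 4: stack=$ U' T' a S  input=a c c x $  — expand S -> λ
step 5: stack=$ U' T' a  input=a c c x $  — match a
step 6: stack=$ U' T'  input=c c x $  — expand T' -> c c x
step 7: stack=$ U' x c c  input=c c x $  — match c
step 8: stack=$ U' x c  input=c x $  — match c
step 9: stack=$ U' x  input=x $  — match x
step 10: stack=$ U'  input=$  — expand U' -> λ
Accept reached after 10 steps.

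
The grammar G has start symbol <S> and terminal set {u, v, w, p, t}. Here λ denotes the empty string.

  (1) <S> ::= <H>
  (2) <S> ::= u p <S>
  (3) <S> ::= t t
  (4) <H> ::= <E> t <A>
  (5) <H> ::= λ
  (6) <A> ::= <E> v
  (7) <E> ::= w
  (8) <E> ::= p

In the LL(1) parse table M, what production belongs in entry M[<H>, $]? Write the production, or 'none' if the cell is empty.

<H> ::= λ

FIRST(<E>) = {p, w}
FIRST(<H>) = {λ, p, w}  (via <E> t <A>)
FIRST(<A>) = {p, w}  (via <E> v)
FIRST(<S>) = {λ, p, t, u, w}  (via <H>)
FOLLOW(<S>) includes $ since <S> is the start symbol.
FOLLOW(<S>): in <S>::=u p <S>, the suffix after <S> is empty (adds nothing new). Thus FOLLOW(<S>) = {$}.
FOLLOW(<H>): in <S>::=<H>, the suffix after <H> is empty, so FOLLOW(<H>) ⊇ FOLLOW(<S>) = {$}. Thus FOLLOW(<H>) = {$}.
For <H> ::= <E> t <A>: FIRST(<E> t <A>) = {p, w}, so it goes in M[<H>, t] for t ∈ {p, w}.
For <H> ::= λ: FIRST(λ) = {λ}, so it goes in M[<H>, t] for t ∈ {}; since λ ∈ FIRST, also for every t ∈ FOLLOW(<H>) = {$}.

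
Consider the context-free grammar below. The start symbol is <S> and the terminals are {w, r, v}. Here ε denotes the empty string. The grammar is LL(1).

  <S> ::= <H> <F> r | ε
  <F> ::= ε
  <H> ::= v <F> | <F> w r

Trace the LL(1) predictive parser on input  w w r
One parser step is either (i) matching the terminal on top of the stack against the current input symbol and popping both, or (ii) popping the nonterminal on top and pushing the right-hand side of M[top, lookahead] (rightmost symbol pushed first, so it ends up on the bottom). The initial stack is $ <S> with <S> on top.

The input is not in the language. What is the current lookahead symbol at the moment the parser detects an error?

     Stack            Input    Action
  1  $ <S>            w w r $  expand <S> ::= <H> <F> r
  2  $ r <F> <H>      w w r $  expand <H> ::= <F> w r
  3  $ r <F> r w <F>  w w r $  expand <F> ::= ε
  4  $ r <F> r w      w w r $  match w
  5  $ r <F> r        w r $    error: top is terminal r but lookahead is w

w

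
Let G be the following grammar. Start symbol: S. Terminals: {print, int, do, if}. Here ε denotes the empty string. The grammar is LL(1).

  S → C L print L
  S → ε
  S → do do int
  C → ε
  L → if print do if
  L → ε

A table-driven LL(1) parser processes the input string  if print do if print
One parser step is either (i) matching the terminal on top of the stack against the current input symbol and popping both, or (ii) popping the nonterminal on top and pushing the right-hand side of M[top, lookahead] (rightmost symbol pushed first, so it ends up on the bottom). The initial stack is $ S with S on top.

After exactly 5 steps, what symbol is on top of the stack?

step 1: stack=$ S  input=if print do if print $  — expand S → C L print L
step 2: stack=$ L print L C  input=if print do if print $  — expand C → ε
step 3: stack=$ L print L  input=if print do if print $  — expand L → if print do if
step 4: stack=$ L print if do print if  input=if print do if print $  — match if
step 5: stack=$ L print if do print  input=print do if print $  — match print
Stack after step 5: $ L print if do (top = do).

do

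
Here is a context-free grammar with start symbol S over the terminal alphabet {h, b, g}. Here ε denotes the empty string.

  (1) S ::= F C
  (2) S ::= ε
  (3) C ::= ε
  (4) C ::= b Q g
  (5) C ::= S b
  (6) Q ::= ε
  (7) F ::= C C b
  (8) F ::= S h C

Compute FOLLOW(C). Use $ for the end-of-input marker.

FIRST(Q) = {ε}
FIRST(S) = {ε, b, h}  (via F C)
FIRST(C) = {ε, b, h}  (via S b)
FIRST(F) = {b, h}  (via C C b, S h C)
FOLLOW(S) includes $ since S is the start symbol.
FOLLOW(S): in C::=S b, S is followed by b with FIRST {b}; in F::=S h C, S is followed by h C with FIRST {h}. Thus FOLLOW(S) = {$, b, h}.
FOLLOW(Q): in C::=b Q g, Q is followed by g with FIRST {g}. Thus FOLLOW(Q) = {g}.
FOLLOW(F): in S::=F C, F is followed by C with FIRST {ε, b, h}; in S::=F C, the suffix after F is nullable, so FOLLOW(F) ⊇ FOLLOW(S) = {$, b, h}. Thus FOLLOW(F) = {$, b, h}.
FOLLOW(C): in S::=F C, the suffix after C is empty, so FOLLOW(C) ⊇ FOLLOW(S) = {$, b, h}; in F::=C C b (occurrence 1), C is followed by C b with FIRST {b, h}; in F::=C C b (occurrence 2), C is followed by b with FIRST {b}; in F::=S h C, the suffix after C is empty, so FOLLOW(C) ⊇ FOLLOW(F) = {$, b, h}. Thus FOLLOW(C) = {$, b, h}.

{$, b, h}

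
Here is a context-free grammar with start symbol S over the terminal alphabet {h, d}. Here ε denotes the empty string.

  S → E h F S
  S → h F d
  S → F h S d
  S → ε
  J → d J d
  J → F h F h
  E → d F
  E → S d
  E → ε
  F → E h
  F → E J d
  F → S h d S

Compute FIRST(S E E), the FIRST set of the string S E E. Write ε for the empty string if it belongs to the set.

FIRST(S) = {ε, d, h}  (via E h F S, F h S d)
FIRST(E) = {ε, d, h}  (via S d)
FIRST(J) = {d, h}  (via F h F h)
FIRST(F) = {d, h}  (via E h, E J d, S h d S)
FIRST(S E E): take FIRST of each symbol in turn, carrying on past any symbol whose FIRST contains ε; result {ε, d, h}.

{ε, d, h}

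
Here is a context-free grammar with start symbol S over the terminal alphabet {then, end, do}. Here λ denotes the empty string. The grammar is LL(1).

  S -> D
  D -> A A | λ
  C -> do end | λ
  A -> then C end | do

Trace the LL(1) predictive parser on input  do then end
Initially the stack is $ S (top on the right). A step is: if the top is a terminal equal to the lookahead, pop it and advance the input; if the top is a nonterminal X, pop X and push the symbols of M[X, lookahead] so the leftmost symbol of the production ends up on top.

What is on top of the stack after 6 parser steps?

C

step 1: stack=$ S  input=do then end $  — expand S -> D
step 2: stack=$ D  input=do then end $  — expand D -> A A
step 3: stack=$ A A  input=do then end $  — expand A -> do
step 4: stack=$ A do  input=do then end $  — match do
step 5: stack=$ A  input=then end $  — expand A -> then C end
step 6: stack=$ end C then  input=then end $  — match then
Stack after step 6: $ end C (top = C).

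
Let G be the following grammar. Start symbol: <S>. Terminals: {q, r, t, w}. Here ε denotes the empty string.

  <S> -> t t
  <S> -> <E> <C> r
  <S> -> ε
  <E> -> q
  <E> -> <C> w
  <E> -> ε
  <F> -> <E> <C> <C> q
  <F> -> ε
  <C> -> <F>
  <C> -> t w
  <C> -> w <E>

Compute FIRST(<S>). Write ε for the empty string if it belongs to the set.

FIRST(<S>) = {ε, q, r, t, w}  (via <E> <C> r)
FIRST(<E>) = {ε, q, t, w}  (via <C> w)
FIRST(<F>) = {ε, q, t, w}  (via <E> <C> <C> q)
FIRST(<C>) = {ε, q, t, w}  (via <F>)

{ε, q, r, t, w}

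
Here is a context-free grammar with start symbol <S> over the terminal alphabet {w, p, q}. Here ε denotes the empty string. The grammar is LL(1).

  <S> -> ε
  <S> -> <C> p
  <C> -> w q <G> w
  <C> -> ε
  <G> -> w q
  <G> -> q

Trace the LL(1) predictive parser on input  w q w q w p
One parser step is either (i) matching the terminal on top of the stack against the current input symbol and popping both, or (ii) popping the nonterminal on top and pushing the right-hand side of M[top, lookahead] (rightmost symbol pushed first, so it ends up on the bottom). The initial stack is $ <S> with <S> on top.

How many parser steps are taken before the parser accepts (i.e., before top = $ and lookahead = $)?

step 1: stack=$ <S>  input=w q w q w p $  — expand <S> -> <C> p
step 2: stack=$ p <C>  input=w q w q w p $  — expand <C> -> w q <G> w
step 3: stack=$ p w <G> q w  input=w q w q w p $  — match w
step 4: stack=$ p w <G> q  input=q w q w p $  — match q
step 5: stack=$ p w <G>  input=w q w p $  — expand <G> -> w q
step 6: stack=$ p w q w  input=w q w p $  — match w
step 7: stack=$ p w q  input=q w p $  — match q
step 8: stack=$ p w  input=w p $  — match w
step 9: stack=$ p  input=p $  — match p
Accept reached after 9 steps.

9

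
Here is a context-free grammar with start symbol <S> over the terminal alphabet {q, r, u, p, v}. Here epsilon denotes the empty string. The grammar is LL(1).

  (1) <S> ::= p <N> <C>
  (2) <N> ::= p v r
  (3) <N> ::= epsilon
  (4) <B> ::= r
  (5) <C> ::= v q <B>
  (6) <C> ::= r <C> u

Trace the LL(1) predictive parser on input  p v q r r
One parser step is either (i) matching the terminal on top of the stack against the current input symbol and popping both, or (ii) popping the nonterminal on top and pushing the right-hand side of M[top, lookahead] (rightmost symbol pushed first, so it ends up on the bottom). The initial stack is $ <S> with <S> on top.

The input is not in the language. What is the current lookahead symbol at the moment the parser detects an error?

step 1: stack=$ <S>  input=p v q r r $  — expand <S> ::= p <N> <C>
step 2: stack=$ <C> <N> p  input=p v q r r $  — match p
step 3: stack=$ <C> <N>  input=v q r r $  — expand <N> ::= epsilon
step 4: stack=$ <C>  input=v q r r $  — expand <C> ::= v q <B>
step 5: stack=$ <B> q v  input=v q r r $  — match v
step 6: stack=$ <B> q  input=q r r $  — match q
step 7: stack=$ <B>  input=r r $  — expand <B> ::= r
step 8: stack=$ r  input=r r $  — match r
step 9: stack=$  input=r $  — error: stack empty but input remains

r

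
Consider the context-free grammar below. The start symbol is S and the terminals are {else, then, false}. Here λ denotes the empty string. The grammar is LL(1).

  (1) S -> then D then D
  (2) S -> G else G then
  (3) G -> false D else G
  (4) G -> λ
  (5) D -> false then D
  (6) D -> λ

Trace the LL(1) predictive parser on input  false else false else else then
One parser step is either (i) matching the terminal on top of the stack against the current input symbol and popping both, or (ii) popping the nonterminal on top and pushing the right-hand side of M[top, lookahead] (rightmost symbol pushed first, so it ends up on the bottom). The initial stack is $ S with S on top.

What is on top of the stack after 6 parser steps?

false

     Stack                         Input                              Action
  1  $ S                           false else false else else then $  expand S -> G else G then
  2  $ then G else G               false else false else else then $  expand G -> false D else G
  3  $ then G else G else D false  false else false else else then $  match false
  4  $ then G else G else D        else false else else then $        expand D -> λ
  5  $ then G else G else          else false else else then $        match else
  6  $ then G else G               false else else then $             expand G -> false D else G
Stack after step 6: $ then G else G else D false (top = false).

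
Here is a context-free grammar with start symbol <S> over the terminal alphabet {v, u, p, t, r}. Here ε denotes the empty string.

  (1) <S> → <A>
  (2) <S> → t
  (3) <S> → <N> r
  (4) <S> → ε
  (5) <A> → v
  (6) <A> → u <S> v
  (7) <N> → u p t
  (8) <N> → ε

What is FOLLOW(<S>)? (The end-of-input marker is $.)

FIRST(<A>) = {u, v}
FIRST(<N>) = {ε, u}
FIRST(<S>) = {ε, r, t, u, v}  (via <A>, <N> r)
FOLLOW(<S>) includes $ since <S> is the start symbol.
FOLLOW(<S>): in <A>→u <S> v, <S> is followed by v with FIRST {v}. Thus FOLLOW(<S>) = {$, v}.
FOLLOW(<A>): in <S>→<A>, the suffix after <A> is empty, so FOLLOW(<A>) ⊇ FOLLOW(<S>) = {$, v}. Thus FOLLOW(<A>) = {$, v}.
FOLLOW(<N>): in <S>→<N> r, <N> is followed by r with FIRST {r}. Thus FOLLOW(<N>) = {r}.

{$, v}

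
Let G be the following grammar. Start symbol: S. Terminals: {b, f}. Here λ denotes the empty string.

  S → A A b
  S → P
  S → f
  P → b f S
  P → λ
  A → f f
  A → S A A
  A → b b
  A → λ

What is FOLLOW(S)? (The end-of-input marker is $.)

{$, b, f}

FIRST(P) = {λ, b}
FIRST(S) = {λ, b, f}  (via A A b, P)
FIRST(A) = {λ, b, f}  (via S A A)
FOLLOW(S) includes $ since S is the start symbol.
FOLLOW(A): in S→A A b (occurrence 1), A is followed by A b with FIRST {b, f}; in S→A A b (occurrence 2), A is followed by b with FIRST {b}; in A→S A A (occurrence 1), A is followed by A with FIRST {λ, b, f}; in A→S A A (occurrence 1), the suffix after A is nullable (adds nothing new); in A→S A A (occurrence 2), the suffix after A is empty (adds nothing new). Thus FOLLOW(A) = {b, f}.
FOLLOW(S): in P→b f S, the suffix after S is empty, so FOLLOW(S) ⊇ FOLLOW(P) = {$, b, f}; in A→S A A, S is followed by A A with FIRST {λ, b, f}; in A→S A A, the suffix after S is nullable, so FOLLOW(S) ⊇ FOLLOW(A) = {b, f}. Thus FOLLOW(S) = {$, b, f}.
FOLLOW(P): in S→P, the suffix after P is empty, so FOLLOW(P) ⊇ FOLLOW(S) = {$, b, f}. Thus FOLLOW(P) = {$, b, f}.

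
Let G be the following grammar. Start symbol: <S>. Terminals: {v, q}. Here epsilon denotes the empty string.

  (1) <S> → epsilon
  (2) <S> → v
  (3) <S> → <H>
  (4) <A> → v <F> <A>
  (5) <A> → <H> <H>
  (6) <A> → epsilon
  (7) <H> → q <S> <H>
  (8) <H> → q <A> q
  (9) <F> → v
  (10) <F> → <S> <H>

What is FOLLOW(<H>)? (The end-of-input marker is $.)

{$, q, v}

FIRST(<H>) = {q}
FIRST(<S>) = {epsilon, q, v}  (via <H>)
FIRST(<A>) = {epsilon, q, v}  (via <H> <H>)
FIRST(<F>) = {q, v}  (via <S> <H>)
FOLLOW(<S>) includes $ since <S> is the start symbol.
FOLLOW(<S>): in <H>→q <S> <H>, <S> is followed by <H> with FIRST {q}; in <F>→<S> <H>, <S> is followed by <H> with FIRST {q}. Thus FOLLOW(<S>) = {$, q}.
FOLLOW(<A>): in <A>→v <F> <A>, the suffix after <A> is empty (adds nothing new); in <H>→q <A> q, <A> is followed by q with FIRST {q}. Thus FOLLOW(<A>) = {q}.
FOLLOW(<F>): in <A>→v <F> <A>, <F> is followed by <A> with FIRST {epsilon, q, v}; in <A>→v <F> <A>, the suffix after <F> is nullable, so FOLLOW(<F>) ⊇ FOLLOW(<A>) = {q}. Thus FOLLOW(<F>) = {q, v}.
FOLLOW(<H>): in <S>→<H>, the suffix after <H> is empty, so FOLLOW(<H>) ⊇ FOLLOW(<S>) = {$, q}; in <A>→<H> <H> (occurrence 1), <H> is followed by <H> with FIRST {q}; in <A>→<H> <H> (occurrence 2), the suffix after <H> is empty, so FOLLOW(<H>) ⊇ FOLLOW(<A>) = {q}; in <H>→q <S> <H>, the suffix after <H> is empty (adds nothing new); in <F>→<S> <H>, the suffix after <H> is empty, so FOLLOW(<H>) ⊇ FOLLOW(<F>) = {q, v}. Thus FOLLOW(<H>) = {$, q, v}.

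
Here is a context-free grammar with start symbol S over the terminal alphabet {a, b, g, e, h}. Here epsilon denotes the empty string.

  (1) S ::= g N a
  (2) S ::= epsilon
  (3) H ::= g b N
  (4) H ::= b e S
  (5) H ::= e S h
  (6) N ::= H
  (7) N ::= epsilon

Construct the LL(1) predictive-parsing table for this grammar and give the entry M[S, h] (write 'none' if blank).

FIRST(S): from S::=g N a we get {g}; from S::=epsilon we get {epsilon}. So FIRST(S) = {epsilon, g}.
FIRST(H): from H::=g b N we get {g}; from H::=b e S we get {b}; from H::=e S h we get {e}. So FIRST(H) = {b, e, g}.
FIRST(N): from N::=H we get {b, e, g}; from N::=epsilon we get {epsilon}. So FIRST(N) = {epsilon, b, e, g}.
FOLLOW(S) includes $ since S is the start symbol.
FOLLOW(S): in H::=b e S, the suffix after S is empty, so FOLLOW(S) ⊇ FOLLOW(H) = {a}; in H::=e S h, S is followed by h with FIRST {h}. Thus FOLLOW(S) = {$, a, h}.
FOLLOW(H): in N::=H, the suffix after H is empty, so FOLLOW(H) ⊇ FOLLOW(N) = {a}. Thus FOLLOW(H) = {a}.
For S ::= g N a: FIRST(g N a) = {g}, so it goes in M[S, t] for t ∈ {g}.
For S ::= epsilon: FIRST(epsilon) = {epsilon}, so it goes in M[S, t] for t ∈ {}; since epsilon ∈ FIRST, also for every t ∈ FOLLOW(S) = {$, a, h}.

S ::= epsilon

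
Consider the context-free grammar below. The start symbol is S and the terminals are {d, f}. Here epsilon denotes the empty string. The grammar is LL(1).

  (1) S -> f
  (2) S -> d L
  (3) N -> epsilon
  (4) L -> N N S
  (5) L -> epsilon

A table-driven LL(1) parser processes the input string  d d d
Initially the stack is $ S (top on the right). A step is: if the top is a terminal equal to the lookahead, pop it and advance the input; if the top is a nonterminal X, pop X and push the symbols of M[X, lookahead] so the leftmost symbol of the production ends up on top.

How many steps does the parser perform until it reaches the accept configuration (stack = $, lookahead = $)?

step 1: stack=$ S  input=d d d $  — expand S -> d L
step 2: stack=$ L d  input=d d d $  — match d
step 3: stack=$ L  input=d d $  — expand L -> N N S
step 4: stack=$ S N N  input=d d $  — expand N -> epsilon
step 5: stack=$ S N  input=d d $  — expand N -> epsilon
step 6: stack=$ S  input=d d $  — expand S -> d L
step 7: stack=$ L d  input=d d $  — match d
step 8: stack=$ L  input=d $  — expand L -> N N S
step 9: stack=$ S N N  input=d $  — expand N -> epsilon
step 10: stack=$ S N  input=d $  — expand N -> epsilon
step 11: stack=$ S  input=d $  — expand S -> d L
step 12: stack=$ L d  input=d $  — match d
step 13: stack=$ L  input=$  — expand L -> epsilon
Accept reached after 13 steps.

13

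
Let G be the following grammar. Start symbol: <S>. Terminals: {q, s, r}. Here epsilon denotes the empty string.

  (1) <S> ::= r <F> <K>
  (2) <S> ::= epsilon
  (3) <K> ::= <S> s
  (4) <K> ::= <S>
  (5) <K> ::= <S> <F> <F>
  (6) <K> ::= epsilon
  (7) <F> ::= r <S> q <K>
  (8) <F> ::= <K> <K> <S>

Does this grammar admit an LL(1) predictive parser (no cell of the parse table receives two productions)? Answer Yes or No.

No

FIRST(<S>) = {epsilon, r}
FIRST(<K>) = {epsilon, r, s}
FIRST(<F>) = {epsilon, r, s}
FOLLOW(<S>) = {$, q, r, s}
FOLLOW(<K>) = {$, q, r, s}
FOLLOW(<F>) = {$, q, r, s}
Cell M[<F>, r] receives both <F> ::= r <S> q <K> and <F> ::= <K> <K> <S> — the grammar is not LL(1).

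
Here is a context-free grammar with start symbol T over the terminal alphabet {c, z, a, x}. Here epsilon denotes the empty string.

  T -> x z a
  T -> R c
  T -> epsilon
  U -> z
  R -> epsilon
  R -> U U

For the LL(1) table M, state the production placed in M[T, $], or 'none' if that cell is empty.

T -> epsilon

FIRST(U) = {z}
FIRST(R) = {epsilon, z}  (via U U)
FIRST(T) = {epsilon, c, x, z}  (via R c)
FOLLOW(T) includes $ since T is the start symbol.
FOLLOW(T): T appears on no right-hand side. Thus FOLLOW(T) = {$}.
For T -> x z a: FIRST(x z a) = {x}, so it goes in M[T, t] for t ∈ {x}.
For T -> R c: FIRST(R c) = {c, z}, so it goes in M[T, t] for t ∈ {c, z}.
For T -> epsilon: FIRST(epsilon) = {epsilon}, so it goes in M[T, t] for t ∈ {}; since epsilon ∈ FIRST, also for every t ∈ FOLLOW(T) = {$}.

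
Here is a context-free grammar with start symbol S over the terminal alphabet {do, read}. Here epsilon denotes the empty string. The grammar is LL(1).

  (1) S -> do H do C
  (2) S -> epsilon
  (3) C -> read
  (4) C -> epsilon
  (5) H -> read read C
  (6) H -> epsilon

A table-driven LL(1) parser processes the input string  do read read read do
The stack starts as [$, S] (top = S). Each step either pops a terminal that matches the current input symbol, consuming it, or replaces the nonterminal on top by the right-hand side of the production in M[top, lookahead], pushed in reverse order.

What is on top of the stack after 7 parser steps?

do

step 1: stack=$ S  input=do read read read do $  — expand S -> do H do C
step 2: stack=$ C do H do  input=do read read read do $  — match do
step 3: stack=$ C do H  input=read read read do $  — expand H -> read read C
step 4: stack=$ C do C read read  input=read read read do $  — match read
step 5: stack=$ C do C read  input=read read do $  — match read
step 6: stack=$ C do C  input=read do $  — expand C -> read
step 7: stack=$ C do read  input=read do $  — match read
Stack after step 7: $ C do (top = do).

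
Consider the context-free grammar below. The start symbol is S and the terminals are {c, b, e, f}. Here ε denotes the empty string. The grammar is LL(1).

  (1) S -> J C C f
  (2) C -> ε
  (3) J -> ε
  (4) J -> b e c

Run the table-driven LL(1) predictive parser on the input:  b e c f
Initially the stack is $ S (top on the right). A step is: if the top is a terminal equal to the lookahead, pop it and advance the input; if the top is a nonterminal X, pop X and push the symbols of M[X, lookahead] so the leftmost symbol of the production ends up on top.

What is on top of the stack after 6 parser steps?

C

step 1: stack=$ S  input=b e c f $  — expand S -> J C C f
step 2: stack=$ f C C J  input=b e c f $  — expand J -> b e c
step 3: stack=$ f C C c e b  input=b e c f $  — match b
step 4: stack=$ f C C c e  input=e c f $  — match e
step 5: stack=$ f C C c  input=c f $  — match c
step 6: stack=$ f C C  input=f $  — expand C -> ε
Stack after step 6: $ f C (top = C).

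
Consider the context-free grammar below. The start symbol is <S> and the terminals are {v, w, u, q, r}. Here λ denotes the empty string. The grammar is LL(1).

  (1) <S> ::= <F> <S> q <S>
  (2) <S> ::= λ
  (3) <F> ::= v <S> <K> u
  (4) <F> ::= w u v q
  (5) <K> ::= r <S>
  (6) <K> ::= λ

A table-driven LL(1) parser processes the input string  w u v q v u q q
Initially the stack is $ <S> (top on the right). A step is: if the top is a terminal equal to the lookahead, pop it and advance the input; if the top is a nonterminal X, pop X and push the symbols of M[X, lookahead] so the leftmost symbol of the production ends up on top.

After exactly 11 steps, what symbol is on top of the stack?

u

      Stack                          Input              Action
   1  $ <S>                          w u v q v u q q $  expand <S> ::= <F> <S> q <S>
   2  $ <S> q <S> <F>                w u v q v u q q $  expand <F> ::= w u v q
   3  $ <S> q <S> q v u w            w u v q v u q q $  match w
   4  $ <S> q <S> q v u              u v q v u q q $    match u
   5  $ <S> q <S> q v                v q v u q q $      match v
   6  $ <S> q <S> q                  q v u q q $        match q
   7  $ <S> q <S>                    v u q q $          expand <S> ::= <F> <S> q <S>
   8  $ <S> q <S> q <S> <F>          v u q q $          expand <F> ::= v <S> <K> u
   9  $ <S> q <S> q <S> u <K> <S> v  v u q q $          match v
  10  $ <S> q <S> q <S> u <K> <S>    u q q $            expand <S> ::= λ
  11  $ <S> q <S> q <S> u <K>        u q q $            expand <K> ::= λ
Stack after step 11: $ <S> q <S> q <S> u (top = u).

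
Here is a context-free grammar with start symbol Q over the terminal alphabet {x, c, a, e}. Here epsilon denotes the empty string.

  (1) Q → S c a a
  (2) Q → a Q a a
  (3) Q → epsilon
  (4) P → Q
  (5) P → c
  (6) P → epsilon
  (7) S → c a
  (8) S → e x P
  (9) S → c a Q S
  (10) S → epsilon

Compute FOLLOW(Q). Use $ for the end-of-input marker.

{$, a, c, e}

FIRST(S): from S→c a we get {c}; from S→e x P we get {e}; from S→c a Q S we get {c}; from S→epsilon we get {epsilon}. So FIRST(S) = {epsilon, c, e}.
FIRST(Q): from Q→S c a a we get {c, e}; from Q→a Q a a we get {a}; from Q→epsilon we get {epsilon}. So FIRST(Q) = {epsilon, a, c, e}.
FIRST(P): from P→Q we get {epsilon, a, c, e}; from P→c we get {c}; from P→epsilon we get {epsilon}. So FIRST(P) = {epsilon, a, c, e}.
FOLLOW(Q) includes $ since Q is the start symbol.
FOLLOW(S): in Q→S c a a, S is followed by c a a with FIRST {c}; in S→c a Q S, the suffix after S is empty (adds nothing new). Thus FOLLOW(S) = {c}.
FOLLOW(P): in S→e x P, the suffix after P is empty, so FOLLOW(P) ⊇ FOLLOW(S) = {c}. Thus FOLLOW(P) = {c}.
FOLLOW(Q): in Q→a Q a a, Q is followed by a a with FIRST {a}; in P→Q, the suffix after Q is empty, so FOLLOW(Q) ⊇ FOLLOW(P) = {c}; in S→c a Q S, Q is followed by S with FIRST {epsilon, c, e}; in S→c a Q S, the suffix after Q is nullable, so FOLLOW(Q) ⊇ FOLLOW(S) = {c}. Thus FOLLOW(Q) = {$, a, c, e}.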